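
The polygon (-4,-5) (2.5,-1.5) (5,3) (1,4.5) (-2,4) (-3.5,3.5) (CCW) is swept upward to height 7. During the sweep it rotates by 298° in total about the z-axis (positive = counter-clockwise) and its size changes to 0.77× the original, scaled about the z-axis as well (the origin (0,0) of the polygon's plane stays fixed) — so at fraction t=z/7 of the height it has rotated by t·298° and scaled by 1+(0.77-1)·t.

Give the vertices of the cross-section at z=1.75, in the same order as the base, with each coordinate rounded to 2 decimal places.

t = z/height = 1.75/7 = 0.25
s = 1 + (scale-1)·z/height = 1 + (0.77-1)·1.75/7 = 0.942500
θ = twist·z/height = 298°·1.75/7 = 74.5000° = 1.300270 rad
cos θ = 0.267238, sin θ = 0.963630 (intermediates below are computed at full precision and shown rounded to 5 d.p.)
v1: (-4,-5) → rotate → (3.74920,-5.19071) → ×s → (3.53362,-4.89225) → (3.53,-4.89)
v2: (2.5,-1.5) → rotate → (2.11354,2.00822) → ×s → (1.99201,1.89275) → (1.99,1.89)
v3: (5,3) → rotate → (-1.55470,5.61987) → ×s → (-1.46530,5.29673) → (-1.47,5.30)
v4: (1,4.5) → rotate → (-4.06910,2.16620) → ×s → (-3.83513,2.04165) → (-3.84,2.04)
v5: (-2,4) → rotate → (-4.38900,-0.85831) → ×s → (-4.13663,-0.80895) → (-4.14,-0.81)
v6: (-3.5,3.5) → rotate → (-4.30804,-2.43737) → ×s → (-4.06033,-2.29722) → (-4.06,-2.30)

Cross-section at z=1.75: (3.53,-4.89) (1.99,1.89) (-1.47,5.30) (-3.84,2.04) (-4.14,-0.81) (-4.06,-2.30)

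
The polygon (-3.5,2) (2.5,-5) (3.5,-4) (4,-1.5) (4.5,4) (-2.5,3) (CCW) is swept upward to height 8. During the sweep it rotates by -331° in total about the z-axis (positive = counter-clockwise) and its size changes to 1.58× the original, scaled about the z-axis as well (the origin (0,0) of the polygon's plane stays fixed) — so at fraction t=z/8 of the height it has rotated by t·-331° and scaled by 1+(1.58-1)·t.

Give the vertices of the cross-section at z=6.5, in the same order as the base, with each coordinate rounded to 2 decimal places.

Cross-section at z=6.5: (-2.85,-5.20) (7.29,3.81) (5.79,5.26) (2.10,5.92) (-6.01,6.51) (-4.34,-3.76)

t = z/height = 6.5/8 = 0.8125
s = 1 + (scale-1)·z/height = 1 + (1.58-1)·6.5/8 = 1.471250
θ = twist·z/height = -331°·6.5/8 = -268.9375° = -4.693845 rad
cos θ = -0.018543, sin θ = 0.999828 (intermediates below are computed at full precision and shown rounded to 5 d.p.)
v1: (-3.5,2) → rotate → (-1.93476,-3.53648) → ×s → (-2.84651,-5.20305) → (-2.85,-5.20)
v2: (2.5,-5) → rotate → (4.95278,2.59229) → ×s → (7.28678,3.81390) → (7.29,3.81)
v3: (3.5,-4) → rotate → (3.93441,3.57357) → ×s → (5.78850,5.25762) → (5.79,5.26)
v4: (4,-1.5) → rotate → (1.42557,4.02713) → ×s → (2.09737,5.92491) → (2.10,5.92)
v5: (4.5,4) → rotate → (-4.08276,4.42505) → ×s → (-6.00675,6.51036) → (-6.01,6.51)
v6: (-2.5,3) → rotate → (-2.95313,-2.55520) → ×s → (-4.34479,-3.75934) → (-4.34,-3.76)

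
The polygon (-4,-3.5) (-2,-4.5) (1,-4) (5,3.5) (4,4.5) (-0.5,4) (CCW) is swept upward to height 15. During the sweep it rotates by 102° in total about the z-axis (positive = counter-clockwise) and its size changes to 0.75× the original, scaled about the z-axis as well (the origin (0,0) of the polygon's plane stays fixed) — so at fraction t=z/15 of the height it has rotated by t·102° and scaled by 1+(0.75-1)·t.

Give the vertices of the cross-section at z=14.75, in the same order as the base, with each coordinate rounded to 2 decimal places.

t = z/height = 14.75/15 = 0.983333
s = 1 + (scale-1)·z/height = 1 + (0.75-1)·14.75/15 = 0.754167
θ = twist·z/height = 102°·14.75/15 = 100.3000° = 1.750565 rad
cos θ = -0.178802, sin θ = 0.983885 (intermediates below are computed at full precision and shown rounded to 5 d.p.)
v1: (-4,-3.5) → rotate → (4.15881,-3.30973) → ×s → (3.13643,-2.49609) → (3.14,-2.50)
v2: (-2,-4.5) → rotate → (4.78509,-1.16316) → ×s → (3.60875,-0.87722) → (3.61,-0.88)
v3: (1,-4) → rotate → (3.75674,1.69909) → ×s → (2.83321,1.28140) → (2.83,1.28)
v4: (5,3.5) → rotate → (-4.33761,4.29362) → ×s → (-3.27128,3.23810) → (-3.27,3.24)
v5: (4,4.5) → rotate → (-5.14269,3.13093) → ×s → (-3.87845,2.36124) → (-3.88,2.36)
v6: (-0.5,4) → rotate → (-3.84614,-1.20715) → ×s → (-2.90063,-0.91039) → (-2.90,-0.91)

Cross-section at z=14.75: (3.14,-2.50) (3.61,-0.88) (2.83,1.28) (-3.27,3.24) (-3.88,2.36) (-2.90,-0.91)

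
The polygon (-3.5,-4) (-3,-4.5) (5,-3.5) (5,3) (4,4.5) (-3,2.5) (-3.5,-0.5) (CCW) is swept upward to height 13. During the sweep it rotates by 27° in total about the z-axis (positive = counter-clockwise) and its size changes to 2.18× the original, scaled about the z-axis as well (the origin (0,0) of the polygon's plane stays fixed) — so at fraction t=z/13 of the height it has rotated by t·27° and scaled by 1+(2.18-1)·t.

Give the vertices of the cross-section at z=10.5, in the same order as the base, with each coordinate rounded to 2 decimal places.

t = z/height = 10.5/13 = 0.807692
s = 1 + (scale-1)·z/height = 1 + (2.18-1)·10.5/13 = 1.953077
θ = twist·z/height = 27°·10.5/13 = 21.8077° = 0.380616 rad
cos θ = 0.928436, sin θ = 0.371492 (intermediates below are computed at full precision and shown rounded to 5 d.p.)
v1: (-3.5,-4) → rotate → (-1.76356,-5.01397) → ×s → (-3.44436,-9.79266) → (-3.44,-9.79)
v2: (-3,-4.5) → rotate → (-1.11359,-5.29244) → ×s → (-2.17493,-10.33654) → (-2.17,-10.34)
v3: (5,-3.5) → rotate → (5.94240,-1.39206) → ×s → (11.60597,-2.71881) → (11.61,-2.72)
v4: (5,3) → rotate → (3.52770,4.64277) → ×s → (6.88987,9.06769) → (6.89,9.07)
v5: (4,4.5) → rotate → (2.04203,5.66393) → ×s → (3.98824,11.06209) → (3.99,11.06)
v6: (-3,2.5) → rotate → (-3.71404,1.20661) → ×s → (-7.25380,2.35661) → (-7.25,2.36)
v7: (-3.5,-0.5) → rotate → (-3.06378,-1.76444) → ×s → (-5.98380,-3.44609) → (-5.98,-3.45)

Cross-section at z=10.5: (-3.44,-9.79) (-2.17,-10.34) (11.61,-2.72) (6.89,9.07) (3.99,11.06) (-7.25,2.36) (-5.98,-3.45)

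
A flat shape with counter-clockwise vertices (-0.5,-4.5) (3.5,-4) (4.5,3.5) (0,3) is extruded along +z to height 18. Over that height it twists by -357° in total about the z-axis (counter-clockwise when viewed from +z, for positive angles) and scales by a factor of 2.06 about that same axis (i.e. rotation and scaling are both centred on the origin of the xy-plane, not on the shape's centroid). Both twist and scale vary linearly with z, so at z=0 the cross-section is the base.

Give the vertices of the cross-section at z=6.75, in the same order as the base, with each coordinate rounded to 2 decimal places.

t = z/height = 6.75/18 = 0.375
s = 1 + (scale-1)·z/height = 1 + (2.06-1)·6.75/18 = 1.397500
θ = twist·z/height = -357°·6.75/18 = -133.8750° = -2.336560 rad
cos θ = -0.693087, sin θ = -0.720854 (intermediates below are computed at full precision and shown rounded to 5 d.p.)
v1: (-0.5,-4.5) → rotate → (-2.89730,3.47932) → ×s → (-4.04897,4.86235) → (-4.05,4.86)
v2: (3.5,-4) → rotate → (-5.30922,0.24936) → ×s → (-7.41964,0.34848) → (-7.42,0.35)
v3: (4.5,3.5) → rotate → (-0.59591,-5.66965) → ×s → (-0.83278,-7.92333) → (-0.83,-7.92)
v4: (0,3) → rotate → (2.16256,-2.07926) → ×s → (3.02218,-2.90577) → (3.02,-2.91)

Cross-section at z=6.75: (-4.05,4.86) (-7.42,0.35) (-0.83,-7.92) (3.02,-2.91)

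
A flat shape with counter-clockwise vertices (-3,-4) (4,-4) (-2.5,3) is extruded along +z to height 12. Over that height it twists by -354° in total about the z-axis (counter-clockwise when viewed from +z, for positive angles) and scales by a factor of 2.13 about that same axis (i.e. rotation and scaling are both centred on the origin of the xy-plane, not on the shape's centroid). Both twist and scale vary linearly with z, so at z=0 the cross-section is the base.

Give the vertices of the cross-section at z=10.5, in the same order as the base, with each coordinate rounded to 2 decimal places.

t = z/height = 10.5/12 = 0.875
s = 1 + (scale-1)·z/height = 1 + (2.13-1)·10.5/12 = 1.988750
θ = twist·z/height = -354°·10.5/12 = -309.7500° = -5.406157 rad
cos θ = 0.639439, sin θ = 0.768842 (intermediates below are computed at full precision and shown rounded to 5 d.p.)
v1: (-3,-4) → rotate → (1.15705,-4.86428) → ×s → (2.30108,-9.67384) → (2.30,-9.67)
v2: (4,-4) → rotate → (5.63312,0.51761) → ×s → (11.20287,1.02940) → (11.20,1.03)
v3: (-2.5,3) → rotate → (-3.90512,-0.00379) → ×s → (-7.76631,-0.00753) → (-7.77,-0.01)

Cross-section at z=10.5: (2.30,-9.67) (11.20,1.03) (-7.77,-0.01)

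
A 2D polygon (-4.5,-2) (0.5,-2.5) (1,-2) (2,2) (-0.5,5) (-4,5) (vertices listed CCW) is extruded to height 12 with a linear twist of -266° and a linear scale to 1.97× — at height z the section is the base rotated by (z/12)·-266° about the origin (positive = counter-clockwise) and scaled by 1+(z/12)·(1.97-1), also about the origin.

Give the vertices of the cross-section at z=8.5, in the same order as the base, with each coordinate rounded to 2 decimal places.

t = z/height = 8.5/12 = 0.708333
s = 1 + (scale-1)·z/height = 1 + (1.97-1)·8.5/12 = 1.687083
θ = twist·z/height = -266°·8.5/12 = -188.4167° = -3.288491 rad
cos θ = -0.989230, sin θ = 0.146371 (intermediates below are computed at full precision and shown rounded to 5 d.p.)
v1: (-4.5,-2) → rotate → (4.74428,1.31979) → ×s → (8.00399,2.22660) → (8.00,2.23)
v2: (0.5,-2.5) → rotate → (-0.12869,2.54626) → ×s → (-0.21711,4.29575) → (-0.22,4.30)
v3: (1,-2) → rotate → (-0.69649,2.12483) → ×s → (-1.17503,3.58477) → (-1.18,3.58)
v4: (2,2) → rotate → (-2.27120,-1.68572) → ×s → (-3.83171,-2.84395) → (-3.83,-2.84)
v5: (-0.5,5) → rotate → (-0.23724,-5.01933) → ×s → (-0.40024,-8.46804) → (-0.40,-8.47)
v6: (-4,5) → rotate → (3.22507,-5.53163) → ×s → (5.44095,-9.33232) → (5.44,-9.33)

Cross-section at z=8.5: (8.00,2.23) (-0.22,4.30) (-1.18,3.58) (-3.83,-2.84) (-0.40,-8.47) (5.44,-9.33)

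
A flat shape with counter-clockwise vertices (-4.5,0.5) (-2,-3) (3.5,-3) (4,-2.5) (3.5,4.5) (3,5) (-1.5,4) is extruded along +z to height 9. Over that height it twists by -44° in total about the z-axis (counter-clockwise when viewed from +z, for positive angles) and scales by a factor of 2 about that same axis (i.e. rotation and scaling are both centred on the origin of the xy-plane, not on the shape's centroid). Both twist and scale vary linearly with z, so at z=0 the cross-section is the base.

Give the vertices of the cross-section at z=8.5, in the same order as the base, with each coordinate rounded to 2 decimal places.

Cross-section at z=8.5: (-5.90,6.53) (-6.78,-1.79) (1.22,-8.88) (2.60,-8.80) (10.90,2.03) (10.81,3.41) (2.98,7.75)

t = z/height = 8.5/9 = 0.944444
s = 1 + (scale-1)·z/height = 1 + (2-1)·8.5/9 = 1.944444
θ = twist·z/height = -44°·8.5/9 = -41.5556° = -0.725281 rad
cos θ = 0.748313, sin θ = -0.663346 (intermediates below are computed at full precision and shown rounded to 5 d.p.)
v1: (-4.5,0.5) → rotate → (-3.03573,3.35921) → ×s → (-5.90282,6.53180) → (-5.90,6.53)
v2: (-2,-3) → rotate → (-3.48666,-0.91825) → ×s → (-6.77962,-1.78548) → (-6.78,-1.79)
v3: (3.5,-3) → rotate → (0.62906,-4.56665) → ×s → (1.22317,-8.87960) → (1.22,-8.88)
v4: (4,-2.5) → rotate → (1.33489,-4.52417) → ×s → (2.59561,-8.79699) → (2.60,-8.80)
v5: (3.5,4.5) → rotate → (5.60415,1.04570) → ×s → (10.89696,2.03330) → (10.90,2.03)
v6: (3,5) → rotate → (5.56167,1.75153) → ×s → (10.81436,3.40575) → (10.81,3.41)
v7: (-1.5,4) → rotate → (1.53091,3.98827) → ×s → (2.97678,7.75497) → (2.98,7.75)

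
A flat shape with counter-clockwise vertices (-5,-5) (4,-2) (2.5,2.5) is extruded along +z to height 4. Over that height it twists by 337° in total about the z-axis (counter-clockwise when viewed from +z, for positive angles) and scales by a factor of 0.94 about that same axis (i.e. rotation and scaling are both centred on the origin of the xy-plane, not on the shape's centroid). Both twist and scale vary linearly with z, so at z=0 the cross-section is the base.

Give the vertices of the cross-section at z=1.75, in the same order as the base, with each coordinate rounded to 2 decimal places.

t = z/height = 1.75/4 = 0.4375
s = 1 + (scale-1)·z/height = 1 + (0.94-1)·1.75/4 = 0.973750
θ = twist·z/height = 337°·1.75/4 = 147.4375° = 2.573270 rad
cos θ = -0.842805, sin θ = 0.538219 (intermediates below are computed at full precision and shown rounded to 5 d.p.)
v1: (-5,-5) → rotate → (6.90512,1.52293) → ×s → (6.72386,1.48295) → (6.72,1.48)
v2: (4,-2) → rotate → (-2.29478,3.83849) → ×s → (-2.23454,3.73773) → (-2.23,3.74)
v3: (2.5,2.5) → rotate → (-3.45256,-0.76146) → ×s → (-3.36193,-0.74148) → (-3.36,-0.74)

Cross-section at z=1.75: (6.72,1.48) (-2.23,3.74) (-3.36,-0.74)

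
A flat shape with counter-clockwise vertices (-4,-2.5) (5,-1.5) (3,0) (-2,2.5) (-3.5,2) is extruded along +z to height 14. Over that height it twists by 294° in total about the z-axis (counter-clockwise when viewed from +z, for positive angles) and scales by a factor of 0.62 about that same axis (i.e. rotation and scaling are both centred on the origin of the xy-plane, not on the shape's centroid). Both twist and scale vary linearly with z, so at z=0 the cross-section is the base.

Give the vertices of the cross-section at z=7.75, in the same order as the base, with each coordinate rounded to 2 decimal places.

Cross-section at z=7.75: (3.60,0.95) (-3.42,2.30) (-2.26,0.70) (0.92,-2.35) (2.17,-2.33)

t = z/height = 7.75/14 = 0.553571
s = 1 + (scale-1)·z/height = 1 + (0.62-1)·7.75/14 = 0.789643
θ = twist·z/height = 294°·7.75/14 = 162.7500° = 2.840523 rad
cos θ = -0.955020, sin θ = 0.296542 (intermediates below are computed at full precision and shown rounded to 5 d.p.)
v1: (-4,-2.5) → rotate → (4.56143,1.20138) → ×s → (3.60190,0.94866) → (3.60,0.95)
v2: (5,-1.5) → rotate → (-4.33029,2.91524) → ×s → (-3.41938,2.30200) → (-3.42,2.30)
v3: (3,0) → rotate → (-2.86506,0.88962) → ×s → (-2.26237,0.70249) → (-2.26,0.70)
v4: (-2,2.5) → rotate → (1.16869,-2.98063) → ×s → (0.92284,-2.35364) → (0.92,-2.35)
v5: (-3.5,2) → rotate → (2.74949,-2.94794) → ×s → (2.17111,-2.32782) → (2.17,-2.33)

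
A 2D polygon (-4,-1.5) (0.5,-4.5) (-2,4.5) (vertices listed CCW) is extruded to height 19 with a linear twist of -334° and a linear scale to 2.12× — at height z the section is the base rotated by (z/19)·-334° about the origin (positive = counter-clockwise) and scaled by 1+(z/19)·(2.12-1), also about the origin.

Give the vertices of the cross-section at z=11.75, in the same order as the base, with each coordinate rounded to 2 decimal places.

t = z/height = 11.75/19 = 0.618421
s = 1 + (scale-1)·z/height = 1 + (2.12-1)·11.75/19 = 1.692632
θ = twist·z/height = -334°·11.75/19 = -206.5526° = -3.605023 rad
cos θ = -0.894524, sin θ = 0.447020 (intermediates below are computed at full precision and shown rounded to 5 d.p.)
v1: (-4,-1.5) → rotate → (4.24863,-0.44629) → ×s → (7.19136,-0.75541) → (7.19,-0.76)
v2: (0.5,-4.5) → rotate → (1.56433,4.24887) → ×s → (2.64783,7.19177) → (2.65,7.19)
v3: (-2,4.5) → rotate → (-0.22254,-4.91940) → ×s → (-0.37668,-8.32673) → (-0.38,-8.33)

Cross-section at z=11.75: (7.19,-0.76) (2.65,7.19) (-0.38,-8.33)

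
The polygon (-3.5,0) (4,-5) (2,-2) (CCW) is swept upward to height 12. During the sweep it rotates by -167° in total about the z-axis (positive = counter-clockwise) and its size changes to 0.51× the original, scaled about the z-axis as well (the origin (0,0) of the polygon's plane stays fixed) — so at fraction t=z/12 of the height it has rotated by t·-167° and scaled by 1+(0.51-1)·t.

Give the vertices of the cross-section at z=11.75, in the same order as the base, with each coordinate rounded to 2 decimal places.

Cross-section at z=11.75: (1.75,0.52) (-2.73,1.90) (-1.29,0.70)

t = z/height = 11.75/12 = 0.979167
s = 1 + (scale-1)·z/height = 1 + (0.51-1)·11.75/12 = 0.520208
θ = twist·z/height = -167°·11.75/12 = -163.5208° = -2.853977 rad
cos θ = -0.958923, sin θ = -0.283667 (intermediates below are computed at full precision and shown rounded to 5 d.p.)
v1: (-3.5,0) → rotate → (3.35623,0.99283) → ×s → (1.74594,0.51648) → (1.75,0.52)
v2: (4,-5) → rotate → (-5.25403,3.65995) → ×s → (-2.73319,1.90394) → (-2.73,1.90)
v3: (2,-2) → rotate → (-2.48518,1.35051) → ×s → (-1.29281,0.70255) → (-1.29,0.70)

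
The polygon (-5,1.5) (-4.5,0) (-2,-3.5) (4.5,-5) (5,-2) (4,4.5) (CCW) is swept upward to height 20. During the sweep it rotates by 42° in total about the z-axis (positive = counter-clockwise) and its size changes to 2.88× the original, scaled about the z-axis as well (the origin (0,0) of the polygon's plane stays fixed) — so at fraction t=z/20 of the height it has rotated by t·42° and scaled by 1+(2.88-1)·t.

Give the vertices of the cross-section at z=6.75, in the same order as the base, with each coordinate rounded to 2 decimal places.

Cross-section at z=6.75: (-8.52,0.38) (-7.13,-1.80) (-1.77,-6.35) (9.13,-6.12) (8.72,-1.17) (4.54,8.73)

t = z/height = 6.75/20 = 0.3375
s = 1 + (scale-1)·z/height = 1 + (2.88-1)·6.75/20 = 1.634500
θ = twist·z/height = 42°·6.75/20 = 14.1750° = 0.247400 rad
cos θ = 0.969552, sin θ = 0.244884 (intermediates below are computed at full precision and shown rounded to 5 d.p.)
v1: (-5,1.5) → rotate → (-5.21509,0.22991) → ×s → (-8.52406,0.37578) → (-8.52,0.38)
v2: (-4.5,0) → rotate → (-4.36299,-1.10198) → ×s → (-7.13130,-1.80119) → (-7.13,-1.80)
v3: (-2,-3.5) → rotate → (-1.08201,-3.88320) → ×s → (-1.76854,-6.34709) → (-1.77,-6.35)
v4: (4.5,-5) → rotate → (5.58741,-3.74578) → ×s → (9.13262,-6.12248) → (9.13,-6.12)
v5: (5,-2) → rotate → (5.33753,-0.71468) → ×s → (8.72419,-1.16815) → (8.72,-1.17)
v6: (4,4.5) → rotate → (2.77623,5.34252) → ×s → (4.53775,8.73235) → (4.54,8.73)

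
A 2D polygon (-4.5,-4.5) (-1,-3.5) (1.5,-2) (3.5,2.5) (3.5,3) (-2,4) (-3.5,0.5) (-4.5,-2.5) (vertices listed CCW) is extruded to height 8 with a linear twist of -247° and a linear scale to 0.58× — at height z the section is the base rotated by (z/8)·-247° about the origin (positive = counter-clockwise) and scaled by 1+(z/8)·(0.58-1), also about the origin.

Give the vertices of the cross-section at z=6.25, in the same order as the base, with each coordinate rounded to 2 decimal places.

t = z/height = 6.25/8 = 0.78125
s = 1 + (scale-1)·z/height = 1 + (0.58-1)·6.25/8 = 0.671875
θ = twist·z/height = -247°·6.25/8 = -192.9688° = -3.367940 rad
cos θ = -0.974493, sin θ = 0.224420 (intermediates below are computed at full precision and shown rounded to 5 d.p.)
v1: (-4.5,-4.5) → rotate → (5.39510,3.37533) → ×s → (3.62484,2.26780) → (3.62,2.27)
v2: (-1,-3.5) → rotate → (1.75996,3.18630) → ×s → (1.18247,2.14080) → (1.18,2.14)
v3: (1.5,-2) → rotate → (-1.01290,2.28561) → ×s → (-0.68054,1.53565) → (-0.68,1.54)
v4: (3.5,2.5) → rotate → (-3.97177,-1.65076) → ×s → (-2.66854,-1.10911) → (-2.67,-1.11)
v5: (3.5,3) → rotate → (-4.08398,-2.13801) → ×s → (-2.74393,-1.43647) → (-2.74,-1.44)
v6: (-2,4) → rotate → (1.05131,-4.34681) → ×s → (0.70635,-2.92051) → (0.71,-2.92)
v7: (-3.5,0.5) → rotate → (3.29851,-1.27271) → ×s → (2.21619,-0.85511) → (2.22,-0.86)
v8: (-4.5,-2.5) → rotate → (4.94627,1.42634) → ×s → (3.32327,0.95832) → (3.32,0.96)

Cross-section at z=6.25: (3.62,2.27) (1.18,2.14) (-0.68,1.54) (-2.67,-1.11) (-2.74,-1.44) (0.71,-2.92) (2.22,-0.86) (3.32,0.96)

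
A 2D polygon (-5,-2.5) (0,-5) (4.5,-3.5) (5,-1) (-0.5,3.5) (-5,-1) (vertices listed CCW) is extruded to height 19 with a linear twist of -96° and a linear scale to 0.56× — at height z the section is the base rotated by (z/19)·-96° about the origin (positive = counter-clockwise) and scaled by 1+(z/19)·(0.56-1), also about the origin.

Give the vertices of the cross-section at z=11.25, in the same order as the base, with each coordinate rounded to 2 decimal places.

Cross-section at z=11.25: (-3.57,2.08) (-3.10,-2.02) (-0.35,-4.20) (1.40,-3.50) (1.96,1.73) (-2.64,2.69)

t = z/height = 11.25/19 = 0.592105
s = 1 + (scale-1)·z/height = 1 + (0.56-1)·11.25/19 = 0.739474
θ = twist·z/height = -96°·11.25/19 = -56.8421° = -0.992082 rad
cos θ = 0.546948, sin θ = -0.837166 (intermediates below are computed at full precision and shown rounded to 5 d.p.)
v1: (-5,-2.5) → rotate → (-4.82766,2.81846) → ×s → (-3.56993,2.08418) → (-3.57,2.08)
v2: (0,-5) → rotate → (-4.18583,-2.73474) → ×s → (-3.09531,-2.02227) → (-3.10,-2.02)
v3: (4.5,-3.5) → rotate → (-0.46882,-5.68157) → ×s → (-0.34668,-4.20137) → (-0.35,-4.20)
v4: (5,-1) → rotate → (1.89757,-4.73278) → ×s → (1.40321,-3.49977) → (1.40,-3.50)
v5: (-0.5,3.5) → rotate → (2.65661,2.33290) → ×s → (1.96449,1.72512) → (1.96,1.73)
v6: (-5,-1) → rotate → (-3.57191,3.63888) → ×s → (-2.64133,2.69086) → (-2.64,2.69)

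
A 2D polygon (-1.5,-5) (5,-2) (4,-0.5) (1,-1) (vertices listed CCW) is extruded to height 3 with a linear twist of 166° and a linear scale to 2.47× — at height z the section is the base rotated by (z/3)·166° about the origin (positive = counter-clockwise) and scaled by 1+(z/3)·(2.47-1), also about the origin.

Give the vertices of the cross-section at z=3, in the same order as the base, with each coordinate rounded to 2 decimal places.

t = z/height = 3/3 = 1
s = 1 + (scale-1)·z/height = 1 + (2.47-1)·3/3 = 2.470000
θ = twist·z/height = 166°·3/3 = 166.0000° = 2.897247 rad
cos θ = -0.970296, sin θ = 0.241922 (intermediates below are computed at full precision and shown rounded to 5 d.p.)
v1: (-1.5,-5) → rotate → (2.66505,4.48860) → ×s → (6.58268,11.08683) → (6.58,11.09)
v2: (5,-2) → rotate → (-4.36763,3.15020) → ×s → (-10.78806,7.78100) → (-10.79,7.78)
v3: (4,-0.5) → rotate → (-3.76022,1.45284) → ×s → (-9.28775,3.58850) → (-9.29,3.59)
v4: (1,-1) → rotate → (-0.72837,1.21222) → ×s → (-1.79908,2.99418) → (-1.80,2.99)

Cross-section at z=3: (6.58,11.09) (-10.79,7.78) (-9.29,3.59) (-1.80,2.99)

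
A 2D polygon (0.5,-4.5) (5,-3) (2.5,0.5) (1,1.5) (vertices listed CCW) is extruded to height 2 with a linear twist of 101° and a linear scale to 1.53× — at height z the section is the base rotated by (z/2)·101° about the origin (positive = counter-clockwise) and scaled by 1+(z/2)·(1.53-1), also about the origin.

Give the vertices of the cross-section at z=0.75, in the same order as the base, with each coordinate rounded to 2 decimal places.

Cross-section at z=0.75: (3.78,-3.89) (6.94,0.84) (2.00,2.31) (-0.16,2.16)

t = z/height = 0.75/2 = 0.375
s = 1 + (scale-1)·z/height = 1 + (1.53-1)·0.75/2 = 1.198750
θ = twist·z/height = 101°·0.75/2 = 37.8750° = 0.661043 rad
cos θ = 0.789352, sin θ = 0.613941 (intermediates below are computed at full precision and shown rounded to 5 d.p.)
v1: (0.5,-4.5) → rotate → (3.15741,-3.24511) → ×s → (3.78494,-3.89008) → (3.78,-3.89)
v2: (5,-3) → rotate → (5.78858,0.70165) → ×s → (6.93906,0.84110) → (6.94,0.84)
v3: (2.5,0.5) → rotate → (1.66641,1.92953) → ×s → (1.99761,2.31302) → (2.00,2.31)
v4: (1,1.5) → rotate → (-0.13156,1.79797) → ×s → (-0.15771,2.15532) → (-0.16,2.16)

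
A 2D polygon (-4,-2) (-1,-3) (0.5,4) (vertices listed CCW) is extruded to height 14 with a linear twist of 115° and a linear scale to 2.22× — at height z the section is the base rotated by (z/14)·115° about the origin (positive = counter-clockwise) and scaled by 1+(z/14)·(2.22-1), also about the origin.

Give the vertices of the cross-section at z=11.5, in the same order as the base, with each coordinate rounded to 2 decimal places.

Cross-section at z=11.5: (4.62,-7.67) (6.14,-1.53) (-8.06,0.37)

t = z/height = 11.5/14 = 0.821429
s = 1 + (scale-1)·z/height = 1 + (2.22-1)·11.5/14 = 2.002143
θ = twist·z/height = 115°·11.5/14 = 94.4643° = 1.648713 rad
cos θ = -0.077838, sin θ = 0.996966 (intermediates below are computed at full precision and shown rounded to 5 d.p.)
v1: (-4,-2) → rotate → (2.30528,-3.83219) → ×s → (4.61551,-7.67259) → (4.62,-7.67)
v2: (-1,-3) → rotate → (3.06874,-0.76345) → ×s → (6.14405,-1.52854) → (6.14,-1.53)
v3: (0.5,4) → rotate → (-4.02678,0.18713) → ×s → (-8.06219,0.37467) → (-8.06,0.37)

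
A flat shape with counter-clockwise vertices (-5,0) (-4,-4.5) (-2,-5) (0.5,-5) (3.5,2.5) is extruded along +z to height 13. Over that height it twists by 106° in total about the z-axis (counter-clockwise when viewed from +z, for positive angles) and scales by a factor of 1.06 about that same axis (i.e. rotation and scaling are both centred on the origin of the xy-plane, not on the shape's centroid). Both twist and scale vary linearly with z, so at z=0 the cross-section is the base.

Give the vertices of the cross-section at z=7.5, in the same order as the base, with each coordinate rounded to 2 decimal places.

Cross-section at z=7.5: (-2.50,-4.53) (2.08,-5.87) (3.53,-4.31) (4.78,-2.04) (-0.52,4.42)

t = z/height = 7.5/13 = 0.576923
s = 1 + (scale-1)·z/height = 1 + (1.06-1)·7.5/13 = 1.034615
θ = twist·z/height = 106°·7.5/13 = 61.1538° = 1.067336 rad
cos θ = 0.482459, sin θ = 0.875918 (intermediates below are computed at full precision and shown rounded to 5 d.p.)
v1: (-5,0) → rotate → (-2.41230,-4.37959) → ×s → (-2.49580,-4.53119) → (-2.50,-4.53)
v2: (-4,-4.5) → rotate → (2.01179,-5.67474) → ×s → (2.08143,-5.87117) → (2.08,-5.87)
v3: (-2,-5) → rotate → (3.41467,-4.16413) → ×s → (3.53287,-4.30828) → (3.53,-4.31)
v4: (0.5,-5) → rotate → (4.62082,-1.97434) → ×s → (4.78077,-2.04268) → (4.78,-2.04)
v5: (3.5,2.5) → rotate → (-0.50119,4.27186) → ×s → (-0.51854,4.41973) → (-0.52,4.42)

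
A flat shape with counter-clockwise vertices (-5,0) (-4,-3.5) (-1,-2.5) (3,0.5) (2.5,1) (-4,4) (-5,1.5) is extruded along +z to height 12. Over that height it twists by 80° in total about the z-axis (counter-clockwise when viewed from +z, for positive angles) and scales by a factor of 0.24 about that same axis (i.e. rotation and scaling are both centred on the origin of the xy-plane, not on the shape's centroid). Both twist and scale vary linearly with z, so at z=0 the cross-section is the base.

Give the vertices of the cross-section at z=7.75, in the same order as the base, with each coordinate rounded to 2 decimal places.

Cross-section at z=7.75: (-1.58,-2.00) (0.13,-2.70) (0.68,-1.19) (0.75,1.36) (0.39,1.31) (-2.86,-0.33) (-2.18,-1.52)

t = z/height = 7.75/12 = 0.645833
s = 1 + (scale-1)·z/height = 1 + (0.24-1)·7.75/12 = 0.509167
θ = twist·z/height = 80°·7.75/12 = 51.6667° = 0.901753 rad
cos θ = 0.620235, sin θ = 0.784416 (intermediates below are computed at full precision and shown rounded to 5 d.p.)
v1: (-5,0) → rotate → (-3.10118,-3.92208) → ×s → (-1.57902,-1.99699) → (-1.58,-2.00)
v2: (-4,-3.5) → rotate → (0.26451,-5.30849) → ×s → (0.13468,-2.70290) → (0.13,-2.70)
v3: (-1,-2.5) → rotate → (1.34080,-2.33500) → ×s → (0.68269,-1.18891) → (0.68,-1.19)
v4: (3,0.5) → rotate → (1.46850,2.66336) → ×s → (0.74771,1.35610) → (0.75,1.36)
v5: (2.5,1) → rotate → (0.76617,2.58127) → ×s → (0.39011,1.31430) → (0.39,1.31)
v6: (-4,4) → rotate → (-5.61860,-0.65672) → ×s → (-2.86081,-0.33438) → (-2.86,-0.33)
v7: (-5,1.5) → rotate → (-4.27780,-2.99173) → ×s → (-2.17811,-1.52329) → (-2.18,-1.52)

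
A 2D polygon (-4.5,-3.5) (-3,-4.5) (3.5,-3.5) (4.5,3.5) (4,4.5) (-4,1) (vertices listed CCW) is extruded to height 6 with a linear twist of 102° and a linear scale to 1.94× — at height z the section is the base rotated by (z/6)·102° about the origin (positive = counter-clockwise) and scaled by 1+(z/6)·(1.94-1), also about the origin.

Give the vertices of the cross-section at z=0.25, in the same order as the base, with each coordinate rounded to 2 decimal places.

t = z/height = 0.25/6 = 0.0416667
s = 1 + (scale-1)·z/height = 1 + (1.94-1)·0.25/6 = 1.039167
θ = twist·z/height = 102°·0.25/6 = 4.2500° = 0.074176 rad
cos θ = 0.997250, sin θ = 0.074108 (intermediates below are computed at full precision and shown rounded to 5 d.p.)
v1: (-4.5,-3.5) → rotate → (-4.22825,-3.82386) → ×s → (-4.39385,-3.97363) → (-4.39,-3.97)
v2: (-3,-4.5) → rotate → (-2.65826,-4.70995) → ×s → (-2.76238,-4.89442) → (-2.76,-4.89)
v3: (3.5,-3.5) → rotate → (3.74976,-3.23100) → ×s → (3.89662,-3.35754) → (3.90,-3.36)
v4: (4.5,3.5) → rotate → (4.22825,3.82386) → ×s → (4.39385,3.97363) → (4.39,3.97)
v5: (4,4.5) → rotate → (3.65551,4.78406) → ×s → (3.79869,4.97144) → (3.80,4.97)
v6: (-4,1) → rotate → (-4.06311,0.70082) → ×s → (-4.22225,0.72826) → (-4.22,0.73)

Cross-section at z=0.25: (-4.39,-3.97) (-2.76,-4.89) (3.90,-3.36) (4.39,3.97) (3.80,4.97) (-4.22,0.73)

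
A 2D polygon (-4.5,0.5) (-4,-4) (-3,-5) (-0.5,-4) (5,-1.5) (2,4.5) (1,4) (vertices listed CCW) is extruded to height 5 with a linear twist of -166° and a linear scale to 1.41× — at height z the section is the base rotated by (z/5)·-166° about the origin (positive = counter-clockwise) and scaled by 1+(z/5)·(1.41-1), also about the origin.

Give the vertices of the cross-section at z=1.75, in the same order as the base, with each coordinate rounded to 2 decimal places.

Cross-section at z=1.75: (-2.23,4.67) (-6.30,1.47) (-6.67,-0.11) (-4.19,-1.93) (1.57,-5.76) (5.58,0.78) (4.49,1.45)

t = z/height = 1.75/5 = 0.35
s = 1 + (scale-1)·z/height = 1 + (1.41-1)·1.75/5 = 1.143500
θ = twist·z/height = -166°·1.75/5 = -58.1000° = -1.014036 rad
cos θ = 0.528438, sin θ = -0.848972 (intermediates below are computed at full precision and shown rounded to 5 d.p.)
v1: (-4.5,0.5) → rotate → (-1.95349,4.08459) → ×s → (-2.23381,4.67073) → (-2.23,4.67)
v2: (-4,-4) → rotate → (-5.50964,1.28213) → ×s → (-6.30027,1.46612) → (-6.30,1.47)
v3: (-3,-5) → rotate → (-5.83017,-0.09528) → ×s → (-6.66680,-0.10895) → (-6.67,-0.11)
v4: (-0.5,-4) → rotate → (-3.66011,-1.68927) → ×s → (-4.18533,-1.93168) → (-4.19,-1.93)
v5: (5,-1.5) → rotate → (1.36873,-5.03752) → ×s → (1.56515,-5.76040) → (1.57,-5.76)
v6: (2,4.5) → rotate → (4.87725,0.68003) → ×s → (5.57713,0.77761) → (5.58,0.78)
v7: (1,4) → rotate → (3.92433,1.26478) → ×s → (4.48747,1.44628) → (4.49,1.45)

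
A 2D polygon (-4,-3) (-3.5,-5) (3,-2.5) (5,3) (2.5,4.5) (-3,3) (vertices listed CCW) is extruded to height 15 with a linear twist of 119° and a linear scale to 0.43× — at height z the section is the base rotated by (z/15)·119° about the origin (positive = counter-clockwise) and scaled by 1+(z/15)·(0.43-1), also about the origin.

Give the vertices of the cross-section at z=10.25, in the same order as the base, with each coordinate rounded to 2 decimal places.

Cross-section at z=10.25: (1.44,-2.69) (2.69,-2.57) (1.79,1.58) (-1.35,3.29) (-2.49,1.92) (-2.09,-1.53)

t = z/height = 10.25/15 = 0.683333
s = 1 + (scale-1)·z/height = 1 + (0.43-1)·10.25/15 = 0.610500
θ = twist·z/height = 119°·10.25/15 = 81.3167° = 1.419244 rad
cos θ = 0.150973, sin θ = 0.988538 (intermediates below are computed at full precision and shown rounded to 5 d.p.)
v1: (-4,-3) → rotate → (2.36172,-4.40707) → ×s → (1.44183,-2.69052) → (1.44,-2.69)
v2: (-3.5,-5) → rotate → (4.41428,-4.21475) → ×s → (2.69492,-2.57310) → (2.69,-2.57)
v3: (3,-2.5) → rotate → (2.92426,2.58818) → ×s → (1.78526,1.58008) → (1.79,1.58)
v4: (5,3) → rotate → (-2.21075,5.39561) → ×s → (-1.34966,3.29402) → (-1.35,3.29)
v5: (2.5,4.5) → rotate → (-4.07099,3.15072) → ×s → (-2.48534,1.92352) → (-2.49,1.92)
v6: (-3,3) → rotate → (-3.41853,-2.51269) → ×s → (-2.08701,-1.53400) → (-2.09,-1.53)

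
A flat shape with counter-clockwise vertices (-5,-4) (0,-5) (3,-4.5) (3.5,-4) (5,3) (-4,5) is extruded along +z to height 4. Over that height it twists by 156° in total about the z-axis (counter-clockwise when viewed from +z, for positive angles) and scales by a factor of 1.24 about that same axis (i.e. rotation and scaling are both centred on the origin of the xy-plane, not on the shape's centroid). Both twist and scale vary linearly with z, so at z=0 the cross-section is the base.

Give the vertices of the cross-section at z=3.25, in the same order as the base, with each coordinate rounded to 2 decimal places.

Cross-section at z=3.25: (7.40,-1.93) (4.79,3.57) (2.16,6.09) (1.33,6.21) (-6.45,2.64) (-1.93,-7.40)

t = z/height = 3.25/4 = 0.8125
s = 1 + (scale-1)·z/height = 1 + (1.24-1)·3.25/4 = 1.195000
θ = twist·z/height = 156°·3.25/4 = 126.7500° = 2.212205 rad
cos θ = -0.598325, sin θ = 0.801254 (intermediates below are computed at full precision and shown rounded to 5 d.p.)
v1: (-5,-4) → rotate → (6.19664,-1.61297) → ×s → (7.40498,-1.92750) → (7.40,-1.93)
v2: (0,-5) → rotate → (4.00627,2.99162) → ×s → (4.78749,3.57499) → (4.79,3.57)
v3: (3,-4.5) → rotate → (1.81067,5.09622) → ×s → (2.16375,6.08999) → (2.16,6.09)
v4: (3.5,-4) → rotate → (1.11088,5.19769) → ×s → (1.32750,6.21124) → (1.33,6.21)
v5: (5,3) → rotate → (-5.39538,2.21130) → ×s → (-6.44748,2.64250) → (-6.45,2.64)
v6: (-4,5) → rotate → (-1.61297,-6.19664) → ×s → (-1.92750,-7.40498) → (-1.93,-7.40)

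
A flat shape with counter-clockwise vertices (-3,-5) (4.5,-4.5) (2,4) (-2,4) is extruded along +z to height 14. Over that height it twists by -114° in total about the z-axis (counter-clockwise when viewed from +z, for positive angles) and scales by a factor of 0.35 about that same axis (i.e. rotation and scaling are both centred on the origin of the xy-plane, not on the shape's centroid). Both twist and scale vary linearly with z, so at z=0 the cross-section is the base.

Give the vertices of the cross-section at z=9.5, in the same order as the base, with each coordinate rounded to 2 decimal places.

t = z/height = 9.5/14 = 0.678571
s = 1 + (scale-1)·z/height = 1 + (0.35-1)·9.5/14 = 0.558929
θ = twist·z/height = -114°·9.5/14 = -77.3571° = -1.350137 rad
cos θ = 0.218873, sin θ = -0.975753 (intermediates below are computed at full precision and shown rounded to 5 d.p.)
v1: (-3,-5) → rotate → (-5.53539,1.83289) → ×s → (-3.09389,1.02446) → (-3.09,1.02)
v2: (4.5,-4.5) → rotate → (-3.40596,-5.37582) → ×s → (-1.90369,-3.00470) → (-1.90,-3.00)
v3: (2,4) → rotate → (4.34076,-1.07601) → ×s → (2.42617,-0.60141) → (2.43,-0.60)
v4: (-2,4) → rotate → (3.46527,2.82700) → ×s → (1.93684,1.58009) → (1.94,1.58)

Cross-section at z=9.5: (-3.09,1.02) (-1.90,-3.00) (2.43,-0.60) (1.94,1.58)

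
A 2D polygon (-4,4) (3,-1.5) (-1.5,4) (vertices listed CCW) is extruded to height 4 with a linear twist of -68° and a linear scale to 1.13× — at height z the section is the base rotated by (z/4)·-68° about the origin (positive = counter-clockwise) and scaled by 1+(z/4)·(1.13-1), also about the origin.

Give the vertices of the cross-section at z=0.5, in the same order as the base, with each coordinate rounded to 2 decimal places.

t = z/height = 0.5/4 = 0.125
s = 1 + (scale-1)·z/height = 1 + (1.13-1)·0.5/4 = 1.016250
θ = twist·z/height = -68°·0.5/4 = -8.5000° = -0.148353 rad
cos θ = 0.989016, sin θ = -0.147809 (intermediates below are computed at full precision and shown rounded to 5 d.p.)
v1: (-4,4) → rotate → (-3.36483,4.54730) → ×s → (-3.41950,4.62119) → (-3.42,4.62)
v2: (3,-1.5) → rotate → (2.74533,-1.92695) → ×s → (2.78995,-1.95826) → (2.79,-1.96)
v3: (-1.5,4) → rotate → (-0.89229,4.17778) → ×s → (-0.90679,4.24567) → (-0.91,4.25)

Cross-section at z=0.5: (-3.42,4.62) (2.79,-1.96) (-0.91,4.25)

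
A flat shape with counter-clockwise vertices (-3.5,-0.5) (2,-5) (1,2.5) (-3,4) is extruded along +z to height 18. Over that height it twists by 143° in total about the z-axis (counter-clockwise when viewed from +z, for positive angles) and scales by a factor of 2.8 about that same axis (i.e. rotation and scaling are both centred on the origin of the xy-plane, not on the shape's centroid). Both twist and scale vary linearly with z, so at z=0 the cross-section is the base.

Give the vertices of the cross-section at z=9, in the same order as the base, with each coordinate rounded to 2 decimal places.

t = z/height = 9/18 = 0.5
s = 1 + (scale-1)·z/height = 1 + (2.8-1)·9/18 = 1.900000
θ = twist·z/height = 143°·9/18 = 71.5000° = 1.247910 rad
cos θ = 0.317305, sin θ = 0.948324 (intermediates below are computed at full precision and shown rounded to 5 d.p.)
v1: (-3.5,-0.5) → rotate → (-0.63640,-3.47779) → ×s → (-1.20917,-6.60779) → (-1.21,-6.61)
v2: (2,-5) → rotate → (5.37623,0.31012) → ×s → (10.21483,0.58924) → (10.21,0.59)
v3: (1,2.5) → rotate → (-2.05350,1.74159) → ×s → (-3.90166,3.30901) → (-3.90,3.31)
v4: (-3,4) → rotate → (-4.74521,-1.57575) → ×s → (-9.01590,-2.99393) → (-9.02,-2.99)

Cross-section at z=9: (-1.21,-6.61) (10.21,0.59) (-3.90,3.31) (-9.02,-2.99)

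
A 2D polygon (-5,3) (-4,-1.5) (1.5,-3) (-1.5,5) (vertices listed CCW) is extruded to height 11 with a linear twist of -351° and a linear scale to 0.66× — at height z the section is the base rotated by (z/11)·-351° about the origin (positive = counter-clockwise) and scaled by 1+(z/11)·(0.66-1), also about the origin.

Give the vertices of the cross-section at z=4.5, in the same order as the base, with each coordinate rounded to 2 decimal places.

Cross-section at z=4.5: (5.00,0.48) (2.00,3.08) (-2.57,1.31) (3.59,-2.70)

t = z/height = 4.5/11 = 0.409091
s = 1 + (scale-1)·z/height = 1 + (0.66-1)·4.5/11 = 0.860909
θ = twist·z/height = -351°·4.5/11 = -143.5909° = -2.506134 rad
cos θ = -0.804800, sin θ = -0.593547 (intermediates below are computed at full precision and shown rounded to 5 d.p.)
v1: (-5,3) → rotate → (5.80464,0.55333) → ×s → (4.99727,0.47637) → (5.00,0.48)
v2: (-4,-1.5) → rotate → (2.32888,3.58139) → ×s → (2.00495,3.08325) → (2.00,3.08)
v3: (1.5,-3) → rotate → (-2.98784,1.52408) → ×s → (-2.57226,1.31209) → (-2.57,1.31)
v4: (-1.5,5) → rotate → (4.17493,-3.13368) → ×s → (3.59424,-2.69781) → (3.59,-2.70)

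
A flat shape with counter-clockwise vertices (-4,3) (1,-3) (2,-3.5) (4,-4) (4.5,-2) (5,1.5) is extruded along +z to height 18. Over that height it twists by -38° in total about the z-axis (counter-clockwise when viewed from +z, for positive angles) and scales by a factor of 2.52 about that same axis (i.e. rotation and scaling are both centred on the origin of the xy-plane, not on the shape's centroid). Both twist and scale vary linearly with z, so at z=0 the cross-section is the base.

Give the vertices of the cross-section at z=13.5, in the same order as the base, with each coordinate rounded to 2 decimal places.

Cross-section at z=13.5: (-4.46,9.73) (-1.18,-6.66) (0.19,-8.62) (3.44,-11.61) (6.42,-8.36) (10.94,-2.28)

t = z/height = 13.5/18 = 0.75
s = 1 + (scale-1)·z/height = 1 + (2.52-1)·13.5/18 = 2.140000
θ = twist·z/height = -38°·13.5/18 = -28.5000° = -0.497419 rad
cos θ = 0.878817, sin θ = -0.477159 (intermediates below are computed at full precision and shown rounded to 5 d.p.)
v1: (-4,3) → rotate → (-2.08379,4.54509) → ×s → (-4.45932,9.72648) → (-4.46,9.73)
v2: (1,-3) → rotate → (-0.55266,-3.11361) → ×s → (-1.18269,-6.66313) → (-1.18,-6.66)
v3: (2,-3.5) → rotate → (0.08758,-4.03018) → ×s → (0.18742,-8.62458) → (0.19,-8.62)
v4: (4,-4) → rotate → (1.60663,-5.42390) → ×s → (3.43820,-11.60715) → (3.44,-11.61)
v5: (4.5,-2) → rotate → (3.00036,-3.90485) → ×s → (6.42077,-8.35638) → (6.42,-8.36)
v6: (5,1.5) → rotate → (5.10982,-1.06757) → ×s → (10.93502,-2.28460) → (10.94,-2.28)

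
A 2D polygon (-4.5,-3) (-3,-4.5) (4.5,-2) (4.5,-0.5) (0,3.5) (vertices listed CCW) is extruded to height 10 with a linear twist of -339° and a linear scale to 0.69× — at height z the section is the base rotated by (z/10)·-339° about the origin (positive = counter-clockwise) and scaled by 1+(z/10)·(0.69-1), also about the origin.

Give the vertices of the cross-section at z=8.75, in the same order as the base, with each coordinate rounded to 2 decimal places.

t = z/height = 8.75/10 = 0.875
s = 1 + (scale-1)·z/height = 1 + (0.69-1)·8.75/10 = 0.728750
θ = twist·z/height = -339°·8.75/10 = -296.6250° = -5.177083 rad
cos θ = 0.448149, sin θ = 0.893959 (intermediates below are computed at full precision and shown rounded to 5 d.p.)
v1: (-4.5,-3) → rotate → (0.66520,-5.36726) → ×s → (0.48477,-3.91139) → (0.48,-3.91)
v2: (-3,-4.5) → rotate → (2.67837,-4.69855) → ×s → (1.95186,-3.42407) → (1.95,-3.42)
v3: (4.5,-2) → rotate → (3.80459,3.12652) → ×s → (2.77259,2.27845) → (2.77,2.28)
v4: (4.5,-0.5) → rotate → (2.46365,3.79874) → ×s → (1.79539,2.76833) → (1.80,2.77)
v5: (0,3.5) → rotate → (-3.12886,1.56852) → ×s → (-2.28015,1.14306) → (-2.28,1.14)

Cross-section at z=8.75: (0.48,-3.91) (1.95,-3.42) (2.77,2.28) (1.80,2.77) (-2.28,1.14)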